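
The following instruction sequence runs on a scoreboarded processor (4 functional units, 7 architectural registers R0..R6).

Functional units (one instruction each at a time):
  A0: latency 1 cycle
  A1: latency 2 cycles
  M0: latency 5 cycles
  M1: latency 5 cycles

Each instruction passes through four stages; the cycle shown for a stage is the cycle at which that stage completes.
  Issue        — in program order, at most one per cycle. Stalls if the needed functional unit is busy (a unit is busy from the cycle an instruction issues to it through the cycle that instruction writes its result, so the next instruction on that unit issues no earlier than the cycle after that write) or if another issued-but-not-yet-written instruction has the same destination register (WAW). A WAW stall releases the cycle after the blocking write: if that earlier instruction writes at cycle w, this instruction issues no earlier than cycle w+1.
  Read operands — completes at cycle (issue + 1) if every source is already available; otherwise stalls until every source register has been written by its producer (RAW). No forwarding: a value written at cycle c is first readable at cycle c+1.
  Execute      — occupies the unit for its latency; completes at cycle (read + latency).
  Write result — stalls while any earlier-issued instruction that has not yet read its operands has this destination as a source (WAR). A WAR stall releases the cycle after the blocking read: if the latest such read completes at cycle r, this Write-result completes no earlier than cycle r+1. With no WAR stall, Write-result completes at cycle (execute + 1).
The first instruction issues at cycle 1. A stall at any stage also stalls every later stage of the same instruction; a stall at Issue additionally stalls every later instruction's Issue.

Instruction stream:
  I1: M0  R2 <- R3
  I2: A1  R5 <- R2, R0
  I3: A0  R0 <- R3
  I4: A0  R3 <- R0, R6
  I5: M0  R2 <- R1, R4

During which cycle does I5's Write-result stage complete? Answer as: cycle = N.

t=1  I1 issues→M0
t=2  I1 reads · I2 issues→A1
t=3  I3 issues→A0
t=4  I3 reads
t=5  I3 exec-done
t=7  I1 exec-done
t=8  I1 writes R2
t=9  I2 reads
t=10  I3 writes R0
t=11  I2 exec-done · I4 issues→A0
t=12  I2 writes R5 · I4 reads · I5 issues→M0
t=13  I4 exec-done · I5 reads
t=14  I4 writes R3
t=18  I5 exec-done
t=19  I5 writes R2

cycle = 19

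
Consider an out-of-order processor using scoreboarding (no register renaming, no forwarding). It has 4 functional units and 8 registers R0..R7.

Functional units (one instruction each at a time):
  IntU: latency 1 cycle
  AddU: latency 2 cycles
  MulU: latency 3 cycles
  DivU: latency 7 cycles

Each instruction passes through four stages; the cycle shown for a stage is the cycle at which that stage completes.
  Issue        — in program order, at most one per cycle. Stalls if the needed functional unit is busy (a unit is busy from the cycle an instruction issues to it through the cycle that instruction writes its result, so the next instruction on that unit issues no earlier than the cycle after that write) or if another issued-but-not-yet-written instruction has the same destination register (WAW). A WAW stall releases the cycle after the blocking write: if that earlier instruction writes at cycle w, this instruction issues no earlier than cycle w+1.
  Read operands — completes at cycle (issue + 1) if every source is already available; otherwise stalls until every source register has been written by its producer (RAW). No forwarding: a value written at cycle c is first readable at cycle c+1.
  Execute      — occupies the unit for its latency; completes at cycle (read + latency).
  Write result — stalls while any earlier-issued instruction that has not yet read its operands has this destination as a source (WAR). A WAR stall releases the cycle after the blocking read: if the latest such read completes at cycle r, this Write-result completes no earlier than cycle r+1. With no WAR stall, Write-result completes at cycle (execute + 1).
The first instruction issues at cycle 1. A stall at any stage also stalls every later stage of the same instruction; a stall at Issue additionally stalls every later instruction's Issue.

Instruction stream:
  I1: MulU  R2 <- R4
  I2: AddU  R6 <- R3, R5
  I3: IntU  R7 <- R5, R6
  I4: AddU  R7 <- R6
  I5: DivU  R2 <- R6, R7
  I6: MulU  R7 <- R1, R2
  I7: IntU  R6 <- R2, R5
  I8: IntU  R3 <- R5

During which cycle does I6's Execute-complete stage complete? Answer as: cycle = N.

cycle = 27

  I1 | 1 | 2 | 5 | 6
  I2 | 2 | 3 | 5 | 6
  I3 | 3 | 7 | 8 | 9   RAW R6: wait I2 write@6
  I4 | 10 | 11 | 13 | 14   WAW R7: wait I3 write@9
  I5 | 11 | 15 | 22 | 23   RAW R7: wait I4 write@14
  I6 | 15 | 24 | 27 | 28   WAW R7: wait I4 write@14 · RAW R2: wait I5 write@23
  I7 | 16 | 24 | 25 | 26   RAW R2: wait I5 write@23
  I8 | 27 | 28 | 29 | 30   struct: IntU busy until I7 writes@26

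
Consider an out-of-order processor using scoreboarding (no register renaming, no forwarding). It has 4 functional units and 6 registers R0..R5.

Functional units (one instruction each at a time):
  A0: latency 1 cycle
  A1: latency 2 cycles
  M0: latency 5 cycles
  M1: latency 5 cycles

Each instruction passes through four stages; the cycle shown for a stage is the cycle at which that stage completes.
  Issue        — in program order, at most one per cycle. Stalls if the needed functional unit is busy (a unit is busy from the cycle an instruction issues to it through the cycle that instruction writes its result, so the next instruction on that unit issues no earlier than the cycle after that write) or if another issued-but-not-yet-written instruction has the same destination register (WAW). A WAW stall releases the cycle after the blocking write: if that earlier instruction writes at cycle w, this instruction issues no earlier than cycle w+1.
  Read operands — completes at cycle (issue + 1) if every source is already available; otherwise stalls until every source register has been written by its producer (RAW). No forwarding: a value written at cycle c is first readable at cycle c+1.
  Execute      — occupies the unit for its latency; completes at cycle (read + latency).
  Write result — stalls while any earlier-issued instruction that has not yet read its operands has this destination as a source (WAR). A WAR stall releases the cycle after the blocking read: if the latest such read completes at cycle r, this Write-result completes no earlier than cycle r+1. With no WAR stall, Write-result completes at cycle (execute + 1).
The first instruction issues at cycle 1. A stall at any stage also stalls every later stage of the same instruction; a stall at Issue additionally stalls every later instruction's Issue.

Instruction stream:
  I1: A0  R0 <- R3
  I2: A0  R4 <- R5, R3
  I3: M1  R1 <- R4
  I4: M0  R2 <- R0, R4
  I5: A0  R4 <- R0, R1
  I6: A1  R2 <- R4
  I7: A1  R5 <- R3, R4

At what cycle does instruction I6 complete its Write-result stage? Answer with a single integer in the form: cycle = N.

cycle = 22

  I1 | 1 | 2 | 3 | 4
  I2 | 5 | 6 | 7 | 8   struct: A0 busy until I1 writes@4
  I3 | 6 | 9 | 14 | 15   RAW R4: wait I2 write@8
  I4 | 7 | 9 | 14 | 15   RAW R4: wait I2 write@8
  I5 | 9 | 16 | 17 | 18   struct: A0 busy until I2 writes@8 · RAW R1: wait I3 write@15
  I6 | 16 | 19 | 21 | 22   WAW R2: wait I4 write@15 · RAW R4: wait I5 write@18
  I7 | 23 | 24 | 26 | 27   struct: A1 busy until I6 writes@22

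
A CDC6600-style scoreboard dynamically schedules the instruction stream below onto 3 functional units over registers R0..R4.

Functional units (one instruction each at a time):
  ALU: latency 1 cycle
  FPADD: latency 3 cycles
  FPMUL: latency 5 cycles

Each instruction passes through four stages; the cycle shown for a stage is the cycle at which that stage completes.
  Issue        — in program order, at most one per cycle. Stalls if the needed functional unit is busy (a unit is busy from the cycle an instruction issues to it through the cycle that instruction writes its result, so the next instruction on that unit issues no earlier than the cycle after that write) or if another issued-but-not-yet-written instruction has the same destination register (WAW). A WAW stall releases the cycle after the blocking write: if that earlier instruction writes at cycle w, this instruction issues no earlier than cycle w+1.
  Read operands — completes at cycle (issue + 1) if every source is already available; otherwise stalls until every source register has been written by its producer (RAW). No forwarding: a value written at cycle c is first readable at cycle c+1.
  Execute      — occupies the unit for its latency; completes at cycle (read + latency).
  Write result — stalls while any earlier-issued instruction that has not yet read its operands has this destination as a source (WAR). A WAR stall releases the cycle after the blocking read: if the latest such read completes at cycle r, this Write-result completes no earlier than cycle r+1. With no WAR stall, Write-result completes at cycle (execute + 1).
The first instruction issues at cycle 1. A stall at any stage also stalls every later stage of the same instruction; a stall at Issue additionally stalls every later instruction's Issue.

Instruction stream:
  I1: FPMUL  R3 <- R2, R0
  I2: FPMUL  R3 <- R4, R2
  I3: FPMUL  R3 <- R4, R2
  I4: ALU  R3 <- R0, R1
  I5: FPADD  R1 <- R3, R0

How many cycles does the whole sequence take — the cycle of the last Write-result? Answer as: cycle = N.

cycle 1: I1 issues→FPMUL
cycle 2: I1 reads
cycle 7: I1 exec-done
cycle 8: I1 writes R3
cycle 9: I2 issues→FPMUL
cycle 10: I2 reads
cycle 15: I2 exec-done
cycle 16: I2 writes R3
cycle 17: I3 issues→FPMUL
cycle 18: I3 reads
cycle 23: I3 exec-done
cycle 24: I3 writes R3
cycle 25: I4 issues→ALU
cycle 26: I4 reads | I5 issues→FPADD
cycle 27: I4 exec-done
cycle 28: I4 writes R3
cycle 29: I5 reads
cycle 32: I5 exec-done
cycle 33: I5 writes R1

cycle = 33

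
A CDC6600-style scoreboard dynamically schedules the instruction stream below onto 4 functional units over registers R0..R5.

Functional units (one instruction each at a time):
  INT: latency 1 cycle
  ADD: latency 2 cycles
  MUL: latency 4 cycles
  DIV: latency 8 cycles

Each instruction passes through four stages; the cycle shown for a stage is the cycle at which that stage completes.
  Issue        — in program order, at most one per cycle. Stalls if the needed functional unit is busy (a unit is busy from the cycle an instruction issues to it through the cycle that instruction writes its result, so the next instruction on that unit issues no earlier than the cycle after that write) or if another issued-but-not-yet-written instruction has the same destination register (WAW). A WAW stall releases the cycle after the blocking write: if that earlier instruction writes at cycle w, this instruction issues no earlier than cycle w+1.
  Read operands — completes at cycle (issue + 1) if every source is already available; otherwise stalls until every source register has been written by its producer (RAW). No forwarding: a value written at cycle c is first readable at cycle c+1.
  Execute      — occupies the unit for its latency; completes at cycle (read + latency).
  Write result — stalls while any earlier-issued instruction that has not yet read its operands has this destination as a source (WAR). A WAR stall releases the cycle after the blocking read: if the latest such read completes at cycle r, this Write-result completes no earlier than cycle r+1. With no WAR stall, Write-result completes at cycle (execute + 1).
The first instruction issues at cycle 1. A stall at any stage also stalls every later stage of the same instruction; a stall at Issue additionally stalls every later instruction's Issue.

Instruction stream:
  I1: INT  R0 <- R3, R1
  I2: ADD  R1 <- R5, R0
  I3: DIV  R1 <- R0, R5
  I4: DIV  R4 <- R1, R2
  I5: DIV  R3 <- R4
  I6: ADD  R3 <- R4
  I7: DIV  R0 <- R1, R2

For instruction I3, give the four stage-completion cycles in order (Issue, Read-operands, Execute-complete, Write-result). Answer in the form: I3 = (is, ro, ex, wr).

I3 = (9, 10, 18, 19)

cycle 1: issue I1 (INT)
cycle 2: I1 read-ops | issue I2 (ADD)
cycle 3: I1 finished on INT
cycle 4: I1→R0
cycle 5: I2 read-ops
cycle 7: I2 finished on ADD
cycle 8: I2→R1
cycle 9: issue I3 (DIV)
cycle 10: I3 read-ops
cycle 18: I3 finished on DIV
cycle 19: I3→R1
cycle 20: issue I4 (DIV)
cycle 21: I4 read-ops
cycle 29: I4 finished on DIV
cycle 30: I4→R4
cycle 31: issue I5 (DIV)
cycle 32: I5 read-ops
cycle 40: I5 finished on DIV
cycle 41: I5→R3
cycle 42: issue I6 (ADD)
cycle 43: I6 read-ops | issue I7 (DIV)
cycle 44: I7 read-ops
cycle 45: I6 finished on ADD
cycle 46: I6→R3
cycle 52: I7 finished on DIV
cycle 53: I7→R0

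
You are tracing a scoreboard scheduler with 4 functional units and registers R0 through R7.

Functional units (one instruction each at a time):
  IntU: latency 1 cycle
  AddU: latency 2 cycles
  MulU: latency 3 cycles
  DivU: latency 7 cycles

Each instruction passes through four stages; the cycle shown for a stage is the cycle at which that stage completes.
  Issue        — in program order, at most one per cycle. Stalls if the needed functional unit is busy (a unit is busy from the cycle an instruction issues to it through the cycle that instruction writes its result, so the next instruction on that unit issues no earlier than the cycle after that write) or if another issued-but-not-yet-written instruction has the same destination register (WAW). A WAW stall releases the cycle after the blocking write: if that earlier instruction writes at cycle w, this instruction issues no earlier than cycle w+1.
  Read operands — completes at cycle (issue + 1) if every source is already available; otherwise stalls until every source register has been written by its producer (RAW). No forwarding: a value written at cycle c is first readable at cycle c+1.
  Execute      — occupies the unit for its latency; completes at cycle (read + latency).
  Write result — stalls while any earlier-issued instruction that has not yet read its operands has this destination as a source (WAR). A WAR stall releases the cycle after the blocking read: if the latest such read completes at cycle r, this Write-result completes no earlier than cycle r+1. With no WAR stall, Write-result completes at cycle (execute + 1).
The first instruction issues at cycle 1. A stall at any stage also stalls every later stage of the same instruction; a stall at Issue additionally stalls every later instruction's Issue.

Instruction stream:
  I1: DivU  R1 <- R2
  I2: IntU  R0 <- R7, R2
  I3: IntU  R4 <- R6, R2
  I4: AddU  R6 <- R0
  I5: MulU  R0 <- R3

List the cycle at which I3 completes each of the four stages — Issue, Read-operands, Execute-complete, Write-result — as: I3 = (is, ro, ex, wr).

I3 = (6, 7, 8, 9)

I1 -> (1, 2, 9, 10)
I2 -> (2, 3, 4, 5)
I3 -> (6, 7, 8, 9)  // struct: IntU busy until I2 writes@5
I4 -> (7, 8, 10, 11)
I5 -> (8, 9, 12, 13)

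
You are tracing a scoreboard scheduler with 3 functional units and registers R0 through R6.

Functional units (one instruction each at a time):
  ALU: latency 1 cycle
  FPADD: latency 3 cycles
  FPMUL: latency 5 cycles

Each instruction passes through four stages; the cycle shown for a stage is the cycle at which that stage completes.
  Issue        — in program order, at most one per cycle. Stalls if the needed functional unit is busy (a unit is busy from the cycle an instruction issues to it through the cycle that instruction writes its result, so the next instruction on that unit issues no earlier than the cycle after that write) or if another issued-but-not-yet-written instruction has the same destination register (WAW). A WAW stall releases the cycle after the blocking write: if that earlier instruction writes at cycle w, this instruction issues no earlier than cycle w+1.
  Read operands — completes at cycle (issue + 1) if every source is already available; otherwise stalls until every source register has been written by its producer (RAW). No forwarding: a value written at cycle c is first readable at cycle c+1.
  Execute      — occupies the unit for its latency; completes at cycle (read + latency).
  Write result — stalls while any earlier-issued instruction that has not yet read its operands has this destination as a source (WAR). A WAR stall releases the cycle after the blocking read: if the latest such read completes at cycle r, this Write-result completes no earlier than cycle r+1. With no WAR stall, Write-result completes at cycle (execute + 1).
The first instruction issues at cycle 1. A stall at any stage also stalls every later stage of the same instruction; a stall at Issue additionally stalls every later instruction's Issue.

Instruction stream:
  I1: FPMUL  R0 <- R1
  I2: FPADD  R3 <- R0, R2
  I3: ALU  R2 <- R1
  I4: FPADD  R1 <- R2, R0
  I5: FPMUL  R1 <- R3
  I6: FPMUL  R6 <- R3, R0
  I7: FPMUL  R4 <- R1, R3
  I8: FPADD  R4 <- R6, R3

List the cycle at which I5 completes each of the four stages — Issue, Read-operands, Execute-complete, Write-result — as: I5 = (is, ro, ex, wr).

[1] I1 dispatched to FPMUL
[2] I1 operands ready · I2 dispatched to FPADD
[3] I3 dispatched to ALU
[4] I3 operands ready
[5] I3 complete
[7] I1 complete
[8] R0←I1
[9] I2 operands ready
[10] R2←I3
[12] I2 complete
[13] R3←I2
[14] I4 dispatched to FPADD
[15] I4 operands ready
[18] I4 complete
[19] R1←I4
[20] I5 dispatched to FPMUL
[21] I5 operands ready
[26] I5 complete
[27] R1←I5
[28] I6 dispatched to FPMUL
[29] I6 operands ready
[34] I6 complete
[35] R6←I6
[36] I7 dispatched to FPMUL
[37] I7 operands ready
[42] I7 complete
[43] R4←I7
[44] I8 dispatched to FPADD
[45] I8 operands ready
[48] I8 complete
[49] R4←I8

I5 = (20, 21, 26, 27)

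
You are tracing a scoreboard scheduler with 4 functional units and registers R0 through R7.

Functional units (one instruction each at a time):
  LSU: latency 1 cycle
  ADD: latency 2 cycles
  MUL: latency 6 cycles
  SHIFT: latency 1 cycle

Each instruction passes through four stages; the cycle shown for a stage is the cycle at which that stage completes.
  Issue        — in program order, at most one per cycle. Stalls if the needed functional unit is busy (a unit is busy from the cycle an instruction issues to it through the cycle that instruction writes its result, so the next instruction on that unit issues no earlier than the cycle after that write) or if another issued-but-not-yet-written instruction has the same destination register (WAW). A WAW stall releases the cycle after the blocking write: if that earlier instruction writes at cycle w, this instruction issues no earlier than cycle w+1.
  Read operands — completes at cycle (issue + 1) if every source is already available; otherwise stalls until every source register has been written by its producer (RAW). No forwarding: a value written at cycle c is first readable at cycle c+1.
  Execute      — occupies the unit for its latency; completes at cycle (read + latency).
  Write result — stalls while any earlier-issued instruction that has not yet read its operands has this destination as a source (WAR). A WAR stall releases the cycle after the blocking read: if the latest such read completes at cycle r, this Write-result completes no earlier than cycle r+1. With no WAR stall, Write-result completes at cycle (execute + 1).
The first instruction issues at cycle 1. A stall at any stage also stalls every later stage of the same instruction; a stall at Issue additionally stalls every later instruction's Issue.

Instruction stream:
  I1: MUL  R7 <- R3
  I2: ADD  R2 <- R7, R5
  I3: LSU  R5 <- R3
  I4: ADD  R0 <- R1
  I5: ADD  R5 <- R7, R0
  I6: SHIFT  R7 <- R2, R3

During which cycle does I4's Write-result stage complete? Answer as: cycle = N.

I1  is:1  ro:2  ex:8  wr:9
I2  is:2  ro:10  ex:12  wr:13  — RAW R7: wait I1 write@9
I3  is:3  ro:4  ex:5  wr:11  — WAR R5: wait I2 read@10
I4  is:14  ro:15  ex:17  wr:18  — struct: ADD busy until I2 writes@13
I5  is:19  ro:20  ex:22  wr:23  — struct: ADD busy until I4 writes@18
I6  is:20  ro:21  ex:22  wr:23

cycle = 18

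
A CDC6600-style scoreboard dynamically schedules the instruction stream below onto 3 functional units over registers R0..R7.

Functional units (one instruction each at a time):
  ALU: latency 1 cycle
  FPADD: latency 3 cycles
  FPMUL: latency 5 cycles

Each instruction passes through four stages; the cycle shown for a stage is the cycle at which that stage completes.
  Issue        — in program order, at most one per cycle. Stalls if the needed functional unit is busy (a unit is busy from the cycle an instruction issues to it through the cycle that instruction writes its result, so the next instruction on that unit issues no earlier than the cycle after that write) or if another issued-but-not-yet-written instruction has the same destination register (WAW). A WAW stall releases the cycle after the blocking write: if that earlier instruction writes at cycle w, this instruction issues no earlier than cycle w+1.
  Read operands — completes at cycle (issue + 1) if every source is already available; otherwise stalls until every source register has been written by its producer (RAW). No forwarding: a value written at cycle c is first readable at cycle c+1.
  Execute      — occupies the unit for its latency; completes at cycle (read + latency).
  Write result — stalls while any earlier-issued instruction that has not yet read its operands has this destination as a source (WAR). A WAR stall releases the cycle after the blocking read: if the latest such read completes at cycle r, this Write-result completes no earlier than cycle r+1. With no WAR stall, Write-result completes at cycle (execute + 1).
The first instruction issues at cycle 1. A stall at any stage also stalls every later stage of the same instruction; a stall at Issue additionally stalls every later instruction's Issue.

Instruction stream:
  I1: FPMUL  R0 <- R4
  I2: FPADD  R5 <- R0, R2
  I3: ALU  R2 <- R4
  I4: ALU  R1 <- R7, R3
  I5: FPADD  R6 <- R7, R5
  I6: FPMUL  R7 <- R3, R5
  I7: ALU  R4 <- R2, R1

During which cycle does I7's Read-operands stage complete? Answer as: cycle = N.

I1  is:1  ro:2  ex:7  wr:8
I2  is:2  ro:9  ex:12  wr:13  — RAW R0: wait I1 write@8
I3  is:3  ro:4  ex:5  wr:10  — WAR R2: wait I2 read@9
I4  is:11  ro:12  ex:13  wr:14  — struct: ALU busy until I3 writes@10
I5  is:14  ro:15  ex:18  wr:19  — struct: FPADD busy until I2 writes@13
I6  is:15  ro:16  ex:21  wr:22
I7  is:16  ro:17  ex:18  wr:19

cycle = 17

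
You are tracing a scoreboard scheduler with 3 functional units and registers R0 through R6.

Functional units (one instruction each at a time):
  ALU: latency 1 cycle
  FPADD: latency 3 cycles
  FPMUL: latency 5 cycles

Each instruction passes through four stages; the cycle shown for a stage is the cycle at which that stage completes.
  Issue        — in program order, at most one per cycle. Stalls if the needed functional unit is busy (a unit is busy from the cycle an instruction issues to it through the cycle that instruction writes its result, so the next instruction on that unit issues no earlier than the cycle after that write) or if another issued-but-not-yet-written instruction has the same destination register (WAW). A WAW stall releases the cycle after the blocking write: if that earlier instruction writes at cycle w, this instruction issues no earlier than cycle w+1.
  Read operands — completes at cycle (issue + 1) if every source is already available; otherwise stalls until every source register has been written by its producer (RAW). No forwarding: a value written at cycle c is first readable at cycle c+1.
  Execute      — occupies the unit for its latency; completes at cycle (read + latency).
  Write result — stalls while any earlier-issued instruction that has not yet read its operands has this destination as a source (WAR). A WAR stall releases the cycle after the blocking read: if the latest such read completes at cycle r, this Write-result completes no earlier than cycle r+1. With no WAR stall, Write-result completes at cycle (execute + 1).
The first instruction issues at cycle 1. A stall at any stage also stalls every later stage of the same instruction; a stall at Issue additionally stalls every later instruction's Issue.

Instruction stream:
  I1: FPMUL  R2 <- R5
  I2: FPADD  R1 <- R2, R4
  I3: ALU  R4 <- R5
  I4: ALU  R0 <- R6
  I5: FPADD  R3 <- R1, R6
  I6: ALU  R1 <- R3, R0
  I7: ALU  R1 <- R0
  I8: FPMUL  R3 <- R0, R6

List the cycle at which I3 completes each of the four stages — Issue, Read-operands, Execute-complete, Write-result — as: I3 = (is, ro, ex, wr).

I3 = (3, 4, 5, 10)

I1: IS=1 RO=2 EX=7 WR=8
I2: IS=2 RO=9 EX=12 WR=13  [RAW R2: wait I1 write@8]
I3: IS=3 RO=4 EX=5 WR=10  [WAR R4: wait I2 read@9]
I4: IS=11 RO=12 EX=13 WR=14  [struct: ALU busy until I3 writes@10]
I5: IS=14 RO=15 EX=18 WR=19  [struct: FPADD busy until I2 writes@13]
I6: IS=15 RO=20 EX=21 WR=22  [RAW R3: wait I5 write@19]
I7: IS=23 RO=24 EX=25 WR=26  [struct: ALU busy until I6 writes@22]
I8: IS=24 RO=25 EX=30 WR=31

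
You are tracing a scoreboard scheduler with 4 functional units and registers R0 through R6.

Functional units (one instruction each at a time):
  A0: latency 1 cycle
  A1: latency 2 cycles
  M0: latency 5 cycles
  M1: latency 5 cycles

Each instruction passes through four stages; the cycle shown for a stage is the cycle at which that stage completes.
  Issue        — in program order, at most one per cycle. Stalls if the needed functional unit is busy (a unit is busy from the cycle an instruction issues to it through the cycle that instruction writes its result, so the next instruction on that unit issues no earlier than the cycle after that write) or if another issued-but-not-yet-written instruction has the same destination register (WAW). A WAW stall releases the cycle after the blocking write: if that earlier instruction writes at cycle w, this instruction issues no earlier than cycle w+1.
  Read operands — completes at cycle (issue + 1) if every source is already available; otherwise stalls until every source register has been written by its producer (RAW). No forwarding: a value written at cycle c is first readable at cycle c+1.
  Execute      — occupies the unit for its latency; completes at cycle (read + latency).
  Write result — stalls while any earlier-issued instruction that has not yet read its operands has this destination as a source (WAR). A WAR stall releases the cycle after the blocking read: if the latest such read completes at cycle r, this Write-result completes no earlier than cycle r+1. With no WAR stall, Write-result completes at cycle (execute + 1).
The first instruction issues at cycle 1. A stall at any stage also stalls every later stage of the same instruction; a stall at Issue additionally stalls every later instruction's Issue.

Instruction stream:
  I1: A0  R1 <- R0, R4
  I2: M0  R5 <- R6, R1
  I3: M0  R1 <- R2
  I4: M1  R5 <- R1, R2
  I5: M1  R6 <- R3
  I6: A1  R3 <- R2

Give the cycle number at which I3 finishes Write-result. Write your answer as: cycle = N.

cycle = 19

  I1 | 1 | 2 | 3 | 4
  I2 | 2 | 5 | 10 | 11   RAW R1: wait I1 write@4
  I3 | 12 | 13 | 18 | 19   struct: M0 busy until I2 writes@11
  I4 | 13 | 20 | 25 | 26   RAW R1: wait I3 write@19
  I5 | 27 | 28 | 33 | 34   struct: M1 busy until I4 writes@26
  I6 | 28 | 29 | 31 | 32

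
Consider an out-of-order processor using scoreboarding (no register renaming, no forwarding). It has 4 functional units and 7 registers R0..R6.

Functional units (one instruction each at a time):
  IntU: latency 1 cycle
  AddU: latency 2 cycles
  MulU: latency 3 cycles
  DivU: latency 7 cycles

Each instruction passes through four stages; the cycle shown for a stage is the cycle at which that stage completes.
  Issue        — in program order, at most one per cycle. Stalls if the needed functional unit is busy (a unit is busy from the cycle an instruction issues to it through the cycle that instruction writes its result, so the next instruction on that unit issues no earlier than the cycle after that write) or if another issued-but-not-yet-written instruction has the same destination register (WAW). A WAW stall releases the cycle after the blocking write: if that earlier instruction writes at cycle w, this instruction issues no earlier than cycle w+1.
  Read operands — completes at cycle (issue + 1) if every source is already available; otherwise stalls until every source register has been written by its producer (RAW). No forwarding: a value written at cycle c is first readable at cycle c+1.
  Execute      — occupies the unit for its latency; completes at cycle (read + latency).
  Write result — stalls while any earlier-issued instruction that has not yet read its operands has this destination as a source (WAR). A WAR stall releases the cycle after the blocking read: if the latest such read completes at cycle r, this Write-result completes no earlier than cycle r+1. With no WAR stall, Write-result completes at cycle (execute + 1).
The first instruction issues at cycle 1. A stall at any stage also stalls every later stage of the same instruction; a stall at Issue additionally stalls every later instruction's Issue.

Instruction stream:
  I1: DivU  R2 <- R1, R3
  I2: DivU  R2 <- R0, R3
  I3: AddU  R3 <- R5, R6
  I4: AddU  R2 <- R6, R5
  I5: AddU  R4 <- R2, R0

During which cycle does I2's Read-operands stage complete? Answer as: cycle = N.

cycle = 12

I1 -> (1, 2, 9, 10)
I2 -> (11, 12, 19, 20)  // struct: DivU busy until I1 writes@10
I3 -> (12, 13, 15, 16)
I4 -> (21, 22, 24, 25)  // WAW R2: wait I2 write@20
I5 -> (26, 27, 29, 30)  // struct: AddU busy until I4 writes@25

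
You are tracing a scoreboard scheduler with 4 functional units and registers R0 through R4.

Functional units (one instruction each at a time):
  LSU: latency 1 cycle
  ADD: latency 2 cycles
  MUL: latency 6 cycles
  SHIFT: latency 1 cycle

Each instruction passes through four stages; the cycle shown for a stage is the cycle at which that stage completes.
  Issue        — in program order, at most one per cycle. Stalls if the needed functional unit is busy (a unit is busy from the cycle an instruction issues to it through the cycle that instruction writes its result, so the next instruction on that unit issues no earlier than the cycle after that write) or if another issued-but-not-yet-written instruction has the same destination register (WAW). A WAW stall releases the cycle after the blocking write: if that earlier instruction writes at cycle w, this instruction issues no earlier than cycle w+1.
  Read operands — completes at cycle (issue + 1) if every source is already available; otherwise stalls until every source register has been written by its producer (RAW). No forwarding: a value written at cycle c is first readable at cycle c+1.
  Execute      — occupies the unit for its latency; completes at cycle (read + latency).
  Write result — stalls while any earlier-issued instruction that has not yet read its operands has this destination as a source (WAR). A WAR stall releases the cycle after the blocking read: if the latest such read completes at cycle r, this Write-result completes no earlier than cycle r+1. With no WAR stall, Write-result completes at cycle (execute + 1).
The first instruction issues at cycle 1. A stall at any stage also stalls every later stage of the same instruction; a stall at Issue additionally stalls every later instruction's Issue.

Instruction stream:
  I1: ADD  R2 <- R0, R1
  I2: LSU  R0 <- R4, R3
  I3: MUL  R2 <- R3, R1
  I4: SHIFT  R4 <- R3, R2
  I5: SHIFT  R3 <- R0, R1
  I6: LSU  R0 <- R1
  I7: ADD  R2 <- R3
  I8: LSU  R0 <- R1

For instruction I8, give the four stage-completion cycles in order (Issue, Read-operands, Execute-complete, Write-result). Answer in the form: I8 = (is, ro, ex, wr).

I8 = (23, 24, 25, 26)

[I1] 1/2/4/5
[I2] 2/3/4/5
[I3] 6/7/13/14  (WAW R2: wait I1 write@5)
[I4] 7/15/16/17  (RAW R2: wait I3 write@14)
[I5] 18/19/20/21  (struct: SHIFT busy until I4 writes@17)
[I6] 19/20/21/22
[I7] 20/22/24/25  (RAW R3: wait I5 write@21)
[I8] 23/24/25/26  (struct: LSU busy until I6 writes@22)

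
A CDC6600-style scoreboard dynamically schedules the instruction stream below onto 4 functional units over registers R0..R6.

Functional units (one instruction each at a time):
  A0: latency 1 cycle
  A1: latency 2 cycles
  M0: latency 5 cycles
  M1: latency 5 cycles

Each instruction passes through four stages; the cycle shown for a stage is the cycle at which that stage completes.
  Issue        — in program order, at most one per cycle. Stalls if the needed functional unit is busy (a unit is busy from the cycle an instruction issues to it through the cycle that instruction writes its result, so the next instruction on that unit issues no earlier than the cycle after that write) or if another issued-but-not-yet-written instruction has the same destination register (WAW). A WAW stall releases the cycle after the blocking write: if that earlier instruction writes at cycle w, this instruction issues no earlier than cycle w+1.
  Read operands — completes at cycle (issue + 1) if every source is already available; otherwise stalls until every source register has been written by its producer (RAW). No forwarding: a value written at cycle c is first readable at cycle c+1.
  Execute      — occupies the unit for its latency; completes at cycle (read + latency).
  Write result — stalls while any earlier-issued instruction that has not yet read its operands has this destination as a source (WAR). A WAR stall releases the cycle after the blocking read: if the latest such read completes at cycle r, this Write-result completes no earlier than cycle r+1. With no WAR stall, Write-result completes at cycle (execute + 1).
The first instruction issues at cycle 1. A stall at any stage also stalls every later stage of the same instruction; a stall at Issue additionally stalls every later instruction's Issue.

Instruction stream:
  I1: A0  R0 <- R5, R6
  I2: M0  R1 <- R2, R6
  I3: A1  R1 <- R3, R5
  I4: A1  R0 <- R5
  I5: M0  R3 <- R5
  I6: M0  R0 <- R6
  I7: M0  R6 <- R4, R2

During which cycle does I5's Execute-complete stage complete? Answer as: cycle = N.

cycle = 22

I1: IS=1 RO=2 EX=3 WR=4
I2: IS=2 RO=3 EX=8 WR=9
I3: IS=10 RO=11 EX=13 WR=14  [WAW R1: wait I2 write@9]
I4: IS=15 RO=16 EX=18 WR=19  [struct: A1 busy until I3 writes@14]
I5: IS=16 RO=17 EX=22 WR=23
I6: IS=24 RO=25 EX=30 WR=31  [struct: M0 busy until I5 writes@23]
I7: IS=32 RO=33 EX=38 WR=39  [struct: M0 busy until I6 writes@31]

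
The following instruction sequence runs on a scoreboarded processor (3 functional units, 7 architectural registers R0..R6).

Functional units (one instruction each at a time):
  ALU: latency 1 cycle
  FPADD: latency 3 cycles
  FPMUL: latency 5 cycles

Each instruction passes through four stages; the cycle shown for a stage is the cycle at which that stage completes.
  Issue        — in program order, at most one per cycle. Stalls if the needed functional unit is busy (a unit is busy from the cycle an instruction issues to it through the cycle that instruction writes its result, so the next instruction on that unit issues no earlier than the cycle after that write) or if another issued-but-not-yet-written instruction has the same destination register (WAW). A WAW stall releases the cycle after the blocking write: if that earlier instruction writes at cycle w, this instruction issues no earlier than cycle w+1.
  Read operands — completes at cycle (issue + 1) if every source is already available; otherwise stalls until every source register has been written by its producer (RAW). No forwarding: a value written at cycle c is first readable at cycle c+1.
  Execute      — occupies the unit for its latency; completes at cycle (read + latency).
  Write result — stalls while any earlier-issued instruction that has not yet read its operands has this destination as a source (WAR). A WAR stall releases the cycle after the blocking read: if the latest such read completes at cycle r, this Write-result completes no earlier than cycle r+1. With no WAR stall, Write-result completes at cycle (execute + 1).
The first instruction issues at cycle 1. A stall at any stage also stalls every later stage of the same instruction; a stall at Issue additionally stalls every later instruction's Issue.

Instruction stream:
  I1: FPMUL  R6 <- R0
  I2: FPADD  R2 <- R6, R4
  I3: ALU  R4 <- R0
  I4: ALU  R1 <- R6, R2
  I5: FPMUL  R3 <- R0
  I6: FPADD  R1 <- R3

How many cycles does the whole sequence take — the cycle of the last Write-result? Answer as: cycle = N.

cycle = 24

  I1 | 1 | 2 | 7 | 8
  I2 | 2 | 9 | 12 | 13   RAW R6: wait I1 write@8
  I3 | 3 | 4 | 5 | 10   WAR R4: wait I2 read@9
  I4 | 11 | 14 | 15 | 16   struct: ALU busy until I3 writes@10 · RAW R2: wait I2 write@13
  I5 | 12 | 13 | 18 | 19
  I6 | 17 | 20 | 23 | 24   WAW R1: wait I4 write@16 · RAW R3: wait I5 write@19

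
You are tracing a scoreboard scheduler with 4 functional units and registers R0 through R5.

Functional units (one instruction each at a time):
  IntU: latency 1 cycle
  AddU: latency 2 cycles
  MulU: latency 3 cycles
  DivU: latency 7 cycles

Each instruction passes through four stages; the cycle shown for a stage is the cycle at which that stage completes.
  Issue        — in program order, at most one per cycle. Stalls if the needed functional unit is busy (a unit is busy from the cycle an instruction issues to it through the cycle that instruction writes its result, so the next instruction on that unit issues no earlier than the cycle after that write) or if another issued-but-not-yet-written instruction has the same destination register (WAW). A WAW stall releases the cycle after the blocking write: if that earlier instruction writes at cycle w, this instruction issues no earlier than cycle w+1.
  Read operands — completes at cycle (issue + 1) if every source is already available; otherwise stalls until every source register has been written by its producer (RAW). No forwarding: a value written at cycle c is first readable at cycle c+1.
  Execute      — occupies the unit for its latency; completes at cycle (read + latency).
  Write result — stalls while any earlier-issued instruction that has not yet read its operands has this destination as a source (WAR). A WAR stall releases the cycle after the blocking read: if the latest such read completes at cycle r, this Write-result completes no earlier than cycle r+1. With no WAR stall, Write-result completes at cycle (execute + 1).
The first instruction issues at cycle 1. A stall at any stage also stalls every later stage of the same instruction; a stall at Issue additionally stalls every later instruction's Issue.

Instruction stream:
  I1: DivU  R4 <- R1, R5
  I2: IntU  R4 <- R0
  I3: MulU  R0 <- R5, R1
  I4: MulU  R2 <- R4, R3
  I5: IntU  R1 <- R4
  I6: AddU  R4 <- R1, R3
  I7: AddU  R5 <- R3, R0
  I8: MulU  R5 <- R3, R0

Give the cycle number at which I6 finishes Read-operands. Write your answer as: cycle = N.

I1: IS=1 RO=2 EX=9 WR=10
I2: IS=11 RO=12 EX=13 WR=14  [WAW R4: wait I1 write@10]
I3: IS=12 RO=13 EX=16 WR=17
I4: IS=18 RO=19 EX=22 WR=23  [struct: MulU busy until I3 writes@17]
I5: IS=19 RO=20 EX=21 WR=22
I6: IS=20 RO=23 EX=25 WR=26  [RAW R1: wait I5 write@22]
I7: IS=27 RO=28 EX=30 WR=31  [struct: AddU busy until I6 writes@26]
I8: IS=32 RO=33 EX=36 WR=37  [WAW R5: wait I7 write@31]

cycle = 23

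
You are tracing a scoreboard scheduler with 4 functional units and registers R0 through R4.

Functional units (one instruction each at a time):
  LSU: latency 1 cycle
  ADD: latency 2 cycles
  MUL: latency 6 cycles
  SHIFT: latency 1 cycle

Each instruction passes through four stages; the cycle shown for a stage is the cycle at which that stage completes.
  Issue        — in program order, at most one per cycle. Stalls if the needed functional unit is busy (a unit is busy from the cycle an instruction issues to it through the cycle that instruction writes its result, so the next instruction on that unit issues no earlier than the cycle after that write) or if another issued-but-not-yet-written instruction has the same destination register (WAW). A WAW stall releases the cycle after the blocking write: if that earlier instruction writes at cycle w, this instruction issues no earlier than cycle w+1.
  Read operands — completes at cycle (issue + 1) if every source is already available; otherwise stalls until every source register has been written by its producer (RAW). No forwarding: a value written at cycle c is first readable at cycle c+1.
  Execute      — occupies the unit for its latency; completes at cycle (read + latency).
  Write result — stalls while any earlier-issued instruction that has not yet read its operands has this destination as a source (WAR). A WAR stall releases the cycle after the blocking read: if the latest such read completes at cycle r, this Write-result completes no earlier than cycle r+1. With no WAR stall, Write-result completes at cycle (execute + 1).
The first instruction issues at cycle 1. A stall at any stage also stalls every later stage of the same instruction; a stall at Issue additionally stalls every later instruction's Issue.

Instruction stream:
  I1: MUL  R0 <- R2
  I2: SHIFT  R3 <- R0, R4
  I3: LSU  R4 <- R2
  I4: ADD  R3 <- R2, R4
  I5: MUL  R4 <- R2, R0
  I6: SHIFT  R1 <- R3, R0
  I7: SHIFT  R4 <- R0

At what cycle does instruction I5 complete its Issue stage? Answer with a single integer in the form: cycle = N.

cycle = 14

[I1] 1/2/8/9
[I2] 2/10/11/12  (RAW R0: wait I1 write@9)
[I3] 3/4/5/11  (WAR R4: wait I2 read@10)
[I4] 13/14/16/17  (WAW R3: wait I2 write@12)
[I5] 14/15/21/22
[I6] 15/18/19/20  (RAW R3: wait I4 write@17)
[I7] 23/24/25/26  (WAW R4: wait I5 write@22)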